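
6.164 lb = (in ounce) 98.62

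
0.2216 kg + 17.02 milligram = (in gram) 221.6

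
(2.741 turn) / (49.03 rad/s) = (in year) 1.114e-08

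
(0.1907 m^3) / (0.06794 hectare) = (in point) 0.7957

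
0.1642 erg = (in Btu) 1.556e-11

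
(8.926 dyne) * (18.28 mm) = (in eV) 1.018e+13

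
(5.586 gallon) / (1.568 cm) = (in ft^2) 14.52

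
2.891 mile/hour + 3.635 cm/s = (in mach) 0.003902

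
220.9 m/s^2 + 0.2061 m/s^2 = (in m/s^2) 221.1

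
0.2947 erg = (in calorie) 7.043e-09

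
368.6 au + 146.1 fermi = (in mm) 5.514e+16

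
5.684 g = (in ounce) 0.2005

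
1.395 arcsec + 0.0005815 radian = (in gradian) 0.03745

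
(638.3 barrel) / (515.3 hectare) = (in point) 0.05582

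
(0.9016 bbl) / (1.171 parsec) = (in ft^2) 4.27e-17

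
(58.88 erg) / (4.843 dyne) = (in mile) 7.554e-05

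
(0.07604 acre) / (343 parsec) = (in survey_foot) 9.539e-17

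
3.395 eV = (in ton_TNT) 1.3e-28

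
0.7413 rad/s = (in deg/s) 42.47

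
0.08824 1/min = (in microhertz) 1471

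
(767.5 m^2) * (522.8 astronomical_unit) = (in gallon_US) 1.586e+19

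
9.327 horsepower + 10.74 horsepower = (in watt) 1.496e+04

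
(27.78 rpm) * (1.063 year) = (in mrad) 9.752e+10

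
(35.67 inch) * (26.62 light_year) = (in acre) 5.638e+13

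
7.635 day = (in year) 0.02092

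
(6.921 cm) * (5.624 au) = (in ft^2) 6.268e+11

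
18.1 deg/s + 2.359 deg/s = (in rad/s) 0.3571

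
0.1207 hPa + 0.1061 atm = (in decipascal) 1.076e+05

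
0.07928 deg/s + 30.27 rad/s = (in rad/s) 30.27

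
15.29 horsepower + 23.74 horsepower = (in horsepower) 39.03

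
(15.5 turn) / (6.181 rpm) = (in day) 0.001741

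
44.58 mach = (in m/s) 1.518e+04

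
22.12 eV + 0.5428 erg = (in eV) 3.388e+11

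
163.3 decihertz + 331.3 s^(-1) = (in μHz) 3.476e+08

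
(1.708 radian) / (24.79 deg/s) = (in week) 6.527e-06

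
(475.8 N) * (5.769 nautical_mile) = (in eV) 3.173e+25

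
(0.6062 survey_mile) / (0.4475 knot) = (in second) 4238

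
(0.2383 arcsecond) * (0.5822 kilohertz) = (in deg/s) 0.03854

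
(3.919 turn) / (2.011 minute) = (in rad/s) 0.2041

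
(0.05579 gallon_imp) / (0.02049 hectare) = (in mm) 0.001238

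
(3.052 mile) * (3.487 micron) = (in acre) 4.232e-06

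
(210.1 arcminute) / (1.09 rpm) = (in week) 8.853e-07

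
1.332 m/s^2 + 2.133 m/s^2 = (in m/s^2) 3.465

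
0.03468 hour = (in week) 0.0002064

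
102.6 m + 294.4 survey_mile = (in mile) 294.5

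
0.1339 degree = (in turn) 0.0003719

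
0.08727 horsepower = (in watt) 65.08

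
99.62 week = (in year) 1.911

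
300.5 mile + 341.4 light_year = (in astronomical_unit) 2.159e+07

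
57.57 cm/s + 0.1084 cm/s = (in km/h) 2.076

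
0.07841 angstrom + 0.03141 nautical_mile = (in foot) 190.9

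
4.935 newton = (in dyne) 4.935e+05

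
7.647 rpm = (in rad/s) 0.8008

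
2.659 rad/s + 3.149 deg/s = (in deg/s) 155.5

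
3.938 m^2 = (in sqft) 42.39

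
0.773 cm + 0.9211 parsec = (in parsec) 0.9211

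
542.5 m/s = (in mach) 1.593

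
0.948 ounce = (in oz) 0.948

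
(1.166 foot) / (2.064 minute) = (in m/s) 0.00287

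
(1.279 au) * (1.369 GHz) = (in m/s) 2.619e+20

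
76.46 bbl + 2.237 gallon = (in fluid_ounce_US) 4.113e+05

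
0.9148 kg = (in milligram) 9.148e+05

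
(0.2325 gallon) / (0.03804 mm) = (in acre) 0.005717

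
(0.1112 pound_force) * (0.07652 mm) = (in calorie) 9.046e-06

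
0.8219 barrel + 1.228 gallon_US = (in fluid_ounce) 4576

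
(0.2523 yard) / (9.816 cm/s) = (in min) 0.03917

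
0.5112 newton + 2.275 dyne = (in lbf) 0.1149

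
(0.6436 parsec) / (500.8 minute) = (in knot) 1.285e+12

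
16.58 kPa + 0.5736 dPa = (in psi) 2.405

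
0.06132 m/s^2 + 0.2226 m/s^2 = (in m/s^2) 0.2839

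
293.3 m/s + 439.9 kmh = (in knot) 807.7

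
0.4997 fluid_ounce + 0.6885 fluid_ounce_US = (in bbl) 0.000221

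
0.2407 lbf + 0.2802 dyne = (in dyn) 1.071e+05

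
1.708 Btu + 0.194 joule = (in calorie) 430.7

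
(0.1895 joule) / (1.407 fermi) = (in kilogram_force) 1.373e+13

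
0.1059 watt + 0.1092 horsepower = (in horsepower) 0.1093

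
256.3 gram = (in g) 256.3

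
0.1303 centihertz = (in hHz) 1.303e-05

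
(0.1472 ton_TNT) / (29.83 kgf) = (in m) 2.105e+06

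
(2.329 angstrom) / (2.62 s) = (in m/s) 8.889e-11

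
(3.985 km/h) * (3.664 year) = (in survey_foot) 4.196e+08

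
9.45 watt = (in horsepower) 0.01267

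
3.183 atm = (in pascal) 3.225e+05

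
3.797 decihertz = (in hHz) 0.003797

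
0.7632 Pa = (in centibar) 0.0007632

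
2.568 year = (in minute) 1.35e+06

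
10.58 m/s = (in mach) 0.03107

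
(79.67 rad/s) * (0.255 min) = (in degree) 6.984e+04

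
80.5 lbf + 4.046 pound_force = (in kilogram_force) 38.35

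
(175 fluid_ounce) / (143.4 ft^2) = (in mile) 2.414e-07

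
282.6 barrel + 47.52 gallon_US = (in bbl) 283.7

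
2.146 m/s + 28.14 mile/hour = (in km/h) 53.01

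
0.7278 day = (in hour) 17.47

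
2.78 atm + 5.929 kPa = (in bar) 2.876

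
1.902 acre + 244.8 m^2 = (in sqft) 8.549e+04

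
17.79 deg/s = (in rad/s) 0.3105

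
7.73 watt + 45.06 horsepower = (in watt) 3.361e+04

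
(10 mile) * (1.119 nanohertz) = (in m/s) 1.801e-05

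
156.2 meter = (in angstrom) 1.562e+12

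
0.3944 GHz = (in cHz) 3.944e+10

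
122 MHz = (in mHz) 1.22e+11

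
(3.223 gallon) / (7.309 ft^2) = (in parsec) 5.823e-19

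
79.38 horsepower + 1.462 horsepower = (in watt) 6.028e+04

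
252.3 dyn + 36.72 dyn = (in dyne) 289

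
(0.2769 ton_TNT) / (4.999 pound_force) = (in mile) 3.237e+04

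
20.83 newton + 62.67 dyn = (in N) 20.83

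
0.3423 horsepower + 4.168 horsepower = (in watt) 3363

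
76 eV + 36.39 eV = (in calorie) 4.304e-18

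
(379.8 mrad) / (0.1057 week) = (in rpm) 5.673e-05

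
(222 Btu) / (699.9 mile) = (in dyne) 2.079e+04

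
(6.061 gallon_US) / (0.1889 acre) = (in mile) 1.865e-08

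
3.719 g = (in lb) 0.008199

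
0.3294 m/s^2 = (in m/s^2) 0.3294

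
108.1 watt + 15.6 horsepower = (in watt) 1.174e+04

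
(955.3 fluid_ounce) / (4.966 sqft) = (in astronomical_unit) 4.093e-13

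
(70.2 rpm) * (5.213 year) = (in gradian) 7.694e+10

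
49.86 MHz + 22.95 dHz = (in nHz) 4.986e+16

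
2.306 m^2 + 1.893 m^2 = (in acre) 0.001038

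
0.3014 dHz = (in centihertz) 3.014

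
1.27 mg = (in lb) 2.8e-06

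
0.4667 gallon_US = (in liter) 1.767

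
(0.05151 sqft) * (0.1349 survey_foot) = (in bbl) 0.001238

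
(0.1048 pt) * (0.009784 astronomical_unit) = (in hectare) 5.411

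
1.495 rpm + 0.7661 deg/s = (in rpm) 1.623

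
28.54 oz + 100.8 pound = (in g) 4.653e+04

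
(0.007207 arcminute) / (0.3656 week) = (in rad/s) 9.481e-12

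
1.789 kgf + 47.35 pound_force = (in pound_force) 51.29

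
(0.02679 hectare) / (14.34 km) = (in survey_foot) 0.06129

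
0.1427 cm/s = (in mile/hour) 0.003192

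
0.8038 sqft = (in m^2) 0.07468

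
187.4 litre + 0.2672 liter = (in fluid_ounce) 6346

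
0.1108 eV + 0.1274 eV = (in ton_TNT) 9.121e-30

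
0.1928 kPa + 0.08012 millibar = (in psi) 0.02913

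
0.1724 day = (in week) 0.02463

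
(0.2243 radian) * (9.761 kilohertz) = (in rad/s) 2189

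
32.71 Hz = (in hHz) 0.3271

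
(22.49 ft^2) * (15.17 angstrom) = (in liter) 3.17e-06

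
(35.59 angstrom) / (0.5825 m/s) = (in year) 1.937e-16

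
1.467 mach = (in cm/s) 4.995e+04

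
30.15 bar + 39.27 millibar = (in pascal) 3.019e+06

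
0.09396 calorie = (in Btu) 0.0003726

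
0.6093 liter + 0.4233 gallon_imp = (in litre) 2.534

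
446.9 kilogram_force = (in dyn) 4.383e+08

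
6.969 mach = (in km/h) 8543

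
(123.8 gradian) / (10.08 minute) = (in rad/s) 0.003215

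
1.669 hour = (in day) 0.06954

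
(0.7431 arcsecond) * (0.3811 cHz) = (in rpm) 1.311e-07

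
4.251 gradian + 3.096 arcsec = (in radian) 0.06679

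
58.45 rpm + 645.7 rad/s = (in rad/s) 651.8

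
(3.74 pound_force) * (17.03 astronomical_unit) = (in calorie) 1.013e+13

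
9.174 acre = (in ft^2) 3.996e+05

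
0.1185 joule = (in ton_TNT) 2.832e-11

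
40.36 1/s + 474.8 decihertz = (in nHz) 8.784e+10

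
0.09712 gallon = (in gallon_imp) 0.08087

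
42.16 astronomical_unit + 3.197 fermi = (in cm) 6.307e+14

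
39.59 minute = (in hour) 0.6598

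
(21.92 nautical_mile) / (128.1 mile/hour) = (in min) 11.82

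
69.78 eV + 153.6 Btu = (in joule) 1.621e+05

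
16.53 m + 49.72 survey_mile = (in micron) 8.003e+10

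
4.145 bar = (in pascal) 4.145e+05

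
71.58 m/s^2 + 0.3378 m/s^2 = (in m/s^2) 71.92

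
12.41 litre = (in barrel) 0.07806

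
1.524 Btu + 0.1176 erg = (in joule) 1608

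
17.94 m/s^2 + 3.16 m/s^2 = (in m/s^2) 21.1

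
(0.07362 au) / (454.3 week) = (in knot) 77.92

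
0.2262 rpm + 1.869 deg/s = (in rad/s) 0.05631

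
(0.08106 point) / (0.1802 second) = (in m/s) 0.0001587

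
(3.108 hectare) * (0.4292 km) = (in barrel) 8.39e+07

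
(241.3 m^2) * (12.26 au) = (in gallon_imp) 9.735e+16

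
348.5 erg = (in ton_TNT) 8.329e-15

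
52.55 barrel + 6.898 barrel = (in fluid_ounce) 3.196e+05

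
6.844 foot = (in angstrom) 2.086e+10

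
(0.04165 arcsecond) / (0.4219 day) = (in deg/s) 3.174e-10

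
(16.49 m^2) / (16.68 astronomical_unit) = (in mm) 6.608e-09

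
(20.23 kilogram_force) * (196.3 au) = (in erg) 5.826e+22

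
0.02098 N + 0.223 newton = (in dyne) 2.44e+04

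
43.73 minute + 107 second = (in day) 0.03161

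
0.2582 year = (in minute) 1.357e+05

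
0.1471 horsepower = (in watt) 109.7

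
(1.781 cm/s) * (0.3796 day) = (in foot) 1916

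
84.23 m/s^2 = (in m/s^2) 84.23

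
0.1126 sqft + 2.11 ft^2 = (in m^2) 0.2065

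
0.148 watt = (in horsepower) 0.0001985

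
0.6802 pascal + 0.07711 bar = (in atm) 0.07611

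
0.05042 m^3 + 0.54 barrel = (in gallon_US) 36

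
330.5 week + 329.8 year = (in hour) 2.945e+06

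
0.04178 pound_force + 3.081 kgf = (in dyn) 3.04e+06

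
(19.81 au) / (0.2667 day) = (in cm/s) 1.286e+10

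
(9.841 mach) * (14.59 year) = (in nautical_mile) 8.325e+08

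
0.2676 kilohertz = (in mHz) 2.676e+05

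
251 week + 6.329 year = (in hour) 9.761e+04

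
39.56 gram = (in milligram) 3.956e+04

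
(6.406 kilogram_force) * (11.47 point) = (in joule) 0.2542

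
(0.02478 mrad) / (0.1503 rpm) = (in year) 4.992e-11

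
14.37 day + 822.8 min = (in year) 0.04094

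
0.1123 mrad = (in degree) 0.006434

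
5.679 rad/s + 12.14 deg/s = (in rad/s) 5.891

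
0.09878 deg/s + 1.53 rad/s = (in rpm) 14.63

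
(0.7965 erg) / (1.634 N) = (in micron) 0.04875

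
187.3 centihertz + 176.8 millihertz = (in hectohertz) 0.0205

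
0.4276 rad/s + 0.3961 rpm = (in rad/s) 0.4691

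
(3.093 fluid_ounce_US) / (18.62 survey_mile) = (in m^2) 3.052e-09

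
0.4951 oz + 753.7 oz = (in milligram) 2.138e+07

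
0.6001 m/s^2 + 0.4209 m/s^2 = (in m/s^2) 1.021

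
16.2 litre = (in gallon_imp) 3.564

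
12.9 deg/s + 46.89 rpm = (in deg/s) 294.2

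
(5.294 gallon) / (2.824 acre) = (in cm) 0.0001754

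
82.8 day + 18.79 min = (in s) 7.155e+06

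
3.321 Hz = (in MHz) 3.321e-06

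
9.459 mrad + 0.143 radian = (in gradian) 9.706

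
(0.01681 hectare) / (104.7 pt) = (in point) 1.29e+07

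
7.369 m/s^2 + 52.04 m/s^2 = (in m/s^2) 59.41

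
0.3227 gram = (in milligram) 322.7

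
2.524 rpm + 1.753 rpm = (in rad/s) 0.4479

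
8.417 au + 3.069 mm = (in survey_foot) 4.131e+12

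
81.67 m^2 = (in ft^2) 879.1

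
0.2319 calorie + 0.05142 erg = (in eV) 6.056e+18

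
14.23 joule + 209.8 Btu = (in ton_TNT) 5.291e-05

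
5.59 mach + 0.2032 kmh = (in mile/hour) 4258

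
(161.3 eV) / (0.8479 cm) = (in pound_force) 6.852e-16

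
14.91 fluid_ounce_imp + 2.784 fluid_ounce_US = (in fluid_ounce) 17.11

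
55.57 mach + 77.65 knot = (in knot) 3.686e+04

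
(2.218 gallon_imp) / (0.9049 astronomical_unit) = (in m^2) 7.449e-14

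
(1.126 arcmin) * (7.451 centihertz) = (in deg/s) 0.001398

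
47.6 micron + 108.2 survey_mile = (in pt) 4.936e+08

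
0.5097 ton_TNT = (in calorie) 5.097e+08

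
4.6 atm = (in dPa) 4.661e+06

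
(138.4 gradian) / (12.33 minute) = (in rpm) 0.02806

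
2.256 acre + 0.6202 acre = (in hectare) 1.164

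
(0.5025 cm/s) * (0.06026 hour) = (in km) 0.00109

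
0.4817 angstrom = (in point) 1.365e-07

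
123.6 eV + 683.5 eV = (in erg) 1.293e-09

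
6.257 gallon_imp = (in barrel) 0.1789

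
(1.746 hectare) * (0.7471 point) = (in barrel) 28.94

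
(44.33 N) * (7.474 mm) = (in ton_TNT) 7.919e-11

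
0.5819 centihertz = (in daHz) 0.0005819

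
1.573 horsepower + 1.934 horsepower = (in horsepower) 3.507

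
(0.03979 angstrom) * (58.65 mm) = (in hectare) 2.334e-17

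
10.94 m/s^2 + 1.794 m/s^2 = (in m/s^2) 12.73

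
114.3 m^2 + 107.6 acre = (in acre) 107.6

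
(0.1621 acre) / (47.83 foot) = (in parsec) 1.458e-15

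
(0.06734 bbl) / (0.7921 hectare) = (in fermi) 1.352e+09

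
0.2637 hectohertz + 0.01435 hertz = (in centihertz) 2638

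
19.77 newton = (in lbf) 4.444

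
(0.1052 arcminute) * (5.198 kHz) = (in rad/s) 0.1591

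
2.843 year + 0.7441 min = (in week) 148.2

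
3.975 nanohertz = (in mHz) 3.975e-06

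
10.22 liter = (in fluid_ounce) 345.6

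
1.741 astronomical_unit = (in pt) 7.383e+14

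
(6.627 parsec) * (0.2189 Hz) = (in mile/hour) 1.001e+17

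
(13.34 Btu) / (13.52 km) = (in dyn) 1.041e+05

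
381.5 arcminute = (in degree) 6.358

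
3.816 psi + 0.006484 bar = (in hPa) 269.6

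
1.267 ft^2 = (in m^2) 0.1177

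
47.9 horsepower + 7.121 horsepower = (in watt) 4.103e+04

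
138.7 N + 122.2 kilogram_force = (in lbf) 300.6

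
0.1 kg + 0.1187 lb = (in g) 153.8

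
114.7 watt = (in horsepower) 0.1538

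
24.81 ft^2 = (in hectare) 0.0002305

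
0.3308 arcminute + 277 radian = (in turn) 44.09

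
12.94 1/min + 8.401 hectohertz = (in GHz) 8.403e-07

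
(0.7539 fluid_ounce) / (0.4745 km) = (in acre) 1.161e-11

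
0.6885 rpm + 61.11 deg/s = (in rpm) 10.87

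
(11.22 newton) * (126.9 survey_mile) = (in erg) 2.291e+13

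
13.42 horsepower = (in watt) 1.001e+04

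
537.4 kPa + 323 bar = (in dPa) 3.284e+08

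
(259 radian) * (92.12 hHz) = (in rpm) 2.278e+07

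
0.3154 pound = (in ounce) 5.046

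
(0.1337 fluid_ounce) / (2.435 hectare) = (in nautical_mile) 8.768e-14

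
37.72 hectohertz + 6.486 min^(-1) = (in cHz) 3.772e+05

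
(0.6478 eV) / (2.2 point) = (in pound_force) 3.006e-17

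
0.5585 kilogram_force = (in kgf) 0.5585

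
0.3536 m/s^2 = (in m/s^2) 0.3536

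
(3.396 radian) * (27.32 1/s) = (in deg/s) 5316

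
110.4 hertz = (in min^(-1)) 6624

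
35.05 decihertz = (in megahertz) 3.505e-06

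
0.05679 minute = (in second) 3.407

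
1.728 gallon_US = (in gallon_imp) 1.439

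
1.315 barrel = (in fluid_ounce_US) 7069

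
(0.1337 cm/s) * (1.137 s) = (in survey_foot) 0.004987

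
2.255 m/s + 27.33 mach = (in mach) 27.34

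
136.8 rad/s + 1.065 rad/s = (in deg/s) 7899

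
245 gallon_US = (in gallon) 245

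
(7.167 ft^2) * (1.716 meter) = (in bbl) 7.187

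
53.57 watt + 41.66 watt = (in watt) 95.23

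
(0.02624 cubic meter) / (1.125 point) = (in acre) 0.01634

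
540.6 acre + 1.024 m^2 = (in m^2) 2.188e+06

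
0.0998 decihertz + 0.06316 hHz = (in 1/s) 6.326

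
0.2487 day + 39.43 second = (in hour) 5.98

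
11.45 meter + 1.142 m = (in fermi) 1.259e+16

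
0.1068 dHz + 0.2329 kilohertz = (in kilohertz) 0.2329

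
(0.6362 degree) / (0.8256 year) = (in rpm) 4.073e-09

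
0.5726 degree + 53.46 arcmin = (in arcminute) 87.82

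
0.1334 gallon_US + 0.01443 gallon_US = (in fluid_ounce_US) 18.92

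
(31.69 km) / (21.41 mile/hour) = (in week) 0.005475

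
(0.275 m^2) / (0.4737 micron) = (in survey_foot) 1.905e+06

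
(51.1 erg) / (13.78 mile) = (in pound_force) 5.18e-11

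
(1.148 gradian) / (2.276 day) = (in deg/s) 5.254e-06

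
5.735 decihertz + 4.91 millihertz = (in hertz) 0.5784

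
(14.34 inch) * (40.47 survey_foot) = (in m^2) 4.493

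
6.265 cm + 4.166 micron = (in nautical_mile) 3.383e-05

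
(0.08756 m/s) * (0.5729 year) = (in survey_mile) 983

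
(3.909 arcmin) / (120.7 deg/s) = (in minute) 8.996e-06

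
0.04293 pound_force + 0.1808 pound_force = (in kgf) 0.1015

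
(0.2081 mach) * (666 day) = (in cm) 4.077e+11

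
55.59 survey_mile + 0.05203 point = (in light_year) 9.456e-12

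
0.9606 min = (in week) 9.53e-05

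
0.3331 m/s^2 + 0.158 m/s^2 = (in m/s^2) 0.4911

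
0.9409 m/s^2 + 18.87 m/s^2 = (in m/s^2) 19.81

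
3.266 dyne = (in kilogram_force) 3.33e-06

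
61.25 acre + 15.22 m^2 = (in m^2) 2.479e+05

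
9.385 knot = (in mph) 10.8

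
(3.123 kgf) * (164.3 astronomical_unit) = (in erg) 7.528e+21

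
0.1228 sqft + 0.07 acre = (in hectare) 0.02833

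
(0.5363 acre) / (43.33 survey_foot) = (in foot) 539.1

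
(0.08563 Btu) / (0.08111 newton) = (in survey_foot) 3654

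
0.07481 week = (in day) 0.5237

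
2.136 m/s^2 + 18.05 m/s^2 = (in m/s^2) 20.19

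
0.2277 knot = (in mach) 0.000344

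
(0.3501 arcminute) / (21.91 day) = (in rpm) 5.137e-10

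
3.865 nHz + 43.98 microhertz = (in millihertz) 0.04398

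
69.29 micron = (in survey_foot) 0.0002273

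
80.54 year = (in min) 4.233e+07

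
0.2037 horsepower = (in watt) 151.9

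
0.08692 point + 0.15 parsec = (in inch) 1.822e+17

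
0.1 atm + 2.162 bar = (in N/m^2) 2.263e+05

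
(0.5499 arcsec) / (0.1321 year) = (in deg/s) 3.667e-11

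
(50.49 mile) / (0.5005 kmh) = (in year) 0.01853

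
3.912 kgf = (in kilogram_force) 3.912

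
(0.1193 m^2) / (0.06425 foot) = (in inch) 239.8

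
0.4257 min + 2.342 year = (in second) 7.386e+07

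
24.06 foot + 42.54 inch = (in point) 2.385e+04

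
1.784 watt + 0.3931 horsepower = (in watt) 294.9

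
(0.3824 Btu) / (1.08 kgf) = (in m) 38.09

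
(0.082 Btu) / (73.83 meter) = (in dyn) 1.172e+05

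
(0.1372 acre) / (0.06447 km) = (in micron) 8.612e+06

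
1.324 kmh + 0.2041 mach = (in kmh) 251.5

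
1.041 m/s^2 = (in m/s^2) 1.041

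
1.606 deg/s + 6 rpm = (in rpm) 6.268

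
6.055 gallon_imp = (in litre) 27.53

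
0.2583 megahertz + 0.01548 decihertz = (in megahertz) 0.2583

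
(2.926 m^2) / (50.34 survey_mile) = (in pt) 0.1024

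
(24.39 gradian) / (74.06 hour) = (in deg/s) 8.233e-05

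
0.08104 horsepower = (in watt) 60.43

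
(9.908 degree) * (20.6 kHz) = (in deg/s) 2.041e+05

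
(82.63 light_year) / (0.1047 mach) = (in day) 2.538e+11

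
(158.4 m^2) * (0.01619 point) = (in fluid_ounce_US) 30.59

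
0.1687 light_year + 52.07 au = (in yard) 1.754e+15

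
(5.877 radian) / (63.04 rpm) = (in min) 0.01484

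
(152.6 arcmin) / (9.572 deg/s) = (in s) 0.2657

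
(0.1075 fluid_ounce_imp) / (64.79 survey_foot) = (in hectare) 1.547e-11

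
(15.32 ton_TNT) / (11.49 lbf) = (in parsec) 4.064e-08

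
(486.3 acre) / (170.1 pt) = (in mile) 2.038e+04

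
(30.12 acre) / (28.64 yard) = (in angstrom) 4.654e+13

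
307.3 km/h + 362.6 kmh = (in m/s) 186.1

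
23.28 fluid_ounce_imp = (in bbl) 0.00416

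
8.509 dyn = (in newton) 8.509e-05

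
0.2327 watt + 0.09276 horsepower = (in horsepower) 0.09307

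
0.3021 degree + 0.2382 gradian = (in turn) 0.001435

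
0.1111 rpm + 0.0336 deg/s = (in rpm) 0.1167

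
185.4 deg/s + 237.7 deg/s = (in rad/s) 7.384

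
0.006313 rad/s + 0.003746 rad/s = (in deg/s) 0.5763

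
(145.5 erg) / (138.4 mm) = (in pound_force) 2.363e-05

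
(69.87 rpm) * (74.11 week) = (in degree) 1.879e+10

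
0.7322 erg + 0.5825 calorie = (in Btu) 0.00231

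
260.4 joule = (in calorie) 62.24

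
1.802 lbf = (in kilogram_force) 0.8174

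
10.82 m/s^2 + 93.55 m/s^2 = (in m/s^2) 104.4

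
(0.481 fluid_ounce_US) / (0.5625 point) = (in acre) 1.771e-05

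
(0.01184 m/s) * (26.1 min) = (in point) 5.256e+04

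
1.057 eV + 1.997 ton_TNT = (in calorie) 1.997e+09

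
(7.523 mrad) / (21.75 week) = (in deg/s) 3.277e-08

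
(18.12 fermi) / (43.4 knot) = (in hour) 2.254e-19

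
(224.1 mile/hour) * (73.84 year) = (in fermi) 2.333e+26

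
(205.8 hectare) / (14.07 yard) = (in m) 1.6e+05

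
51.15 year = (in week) 2667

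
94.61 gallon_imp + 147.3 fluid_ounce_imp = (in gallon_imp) 95.53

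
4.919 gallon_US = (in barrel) 0.1171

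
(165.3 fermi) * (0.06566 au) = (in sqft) 0.01748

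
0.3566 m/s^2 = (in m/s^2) 0.3566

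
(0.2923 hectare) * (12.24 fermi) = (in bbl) 2.25e-10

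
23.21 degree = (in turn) 0.06447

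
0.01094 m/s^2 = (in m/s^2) 0.01094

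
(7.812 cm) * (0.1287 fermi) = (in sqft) 1.082e-16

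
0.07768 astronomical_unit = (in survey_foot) 3.813e+10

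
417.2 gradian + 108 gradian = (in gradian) 525.2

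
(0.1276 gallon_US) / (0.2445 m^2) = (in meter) 0.001976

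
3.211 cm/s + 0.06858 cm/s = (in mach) 9.632e-05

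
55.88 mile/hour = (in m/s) 24.98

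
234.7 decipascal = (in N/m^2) 23.47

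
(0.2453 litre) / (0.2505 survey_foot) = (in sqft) 0.03458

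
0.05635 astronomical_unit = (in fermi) 8.43e+24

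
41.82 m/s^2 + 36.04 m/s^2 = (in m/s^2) 77.86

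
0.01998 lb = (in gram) 9.063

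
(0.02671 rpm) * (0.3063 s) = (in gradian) 0.05454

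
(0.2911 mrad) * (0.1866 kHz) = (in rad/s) 0.05432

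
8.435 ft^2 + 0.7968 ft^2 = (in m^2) 0.8577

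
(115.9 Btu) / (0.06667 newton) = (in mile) 1140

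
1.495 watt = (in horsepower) 0.002005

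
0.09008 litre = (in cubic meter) 9.008e-05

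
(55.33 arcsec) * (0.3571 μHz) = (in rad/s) 9.579e-11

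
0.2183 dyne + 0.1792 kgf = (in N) 1.757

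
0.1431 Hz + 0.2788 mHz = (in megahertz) 1.434e-07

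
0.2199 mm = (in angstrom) 2.199e+06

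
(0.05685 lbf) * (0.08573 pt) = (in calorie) 1.828e-06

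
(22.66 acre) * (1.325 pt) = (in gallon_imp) 9429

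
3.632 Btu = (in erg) 3.832e+10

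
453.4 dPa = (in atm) 0.0004475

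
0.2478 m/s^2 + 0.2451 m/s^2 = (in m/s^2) 0.4929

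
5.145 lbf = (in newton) 22.89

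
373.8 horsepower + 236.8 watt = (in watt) 2.79e+05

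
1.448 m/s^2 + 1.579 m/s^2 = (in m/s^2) 3.027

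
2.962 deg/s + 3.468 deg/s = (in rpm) 1.072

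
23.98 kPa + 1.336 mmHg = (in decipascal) 2.416e+05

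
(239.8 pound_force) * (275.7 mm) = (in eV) 1.836e+21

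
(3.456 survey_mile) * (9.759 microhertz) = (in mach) 0.0001594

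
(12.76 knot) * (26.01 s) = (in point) 4.84e+05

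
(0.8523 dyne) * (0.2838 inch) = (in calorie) 1.468e-08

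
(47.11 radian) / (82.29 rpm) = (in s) 5.467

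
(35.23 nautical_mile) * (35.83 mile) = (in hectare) 3.762e+05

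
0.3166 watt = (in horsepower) 0.0004246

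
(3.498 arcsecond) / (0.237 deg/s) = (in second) 0.0041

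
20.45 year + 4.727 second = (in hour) 1.791e+05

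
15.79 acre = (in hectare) 6.39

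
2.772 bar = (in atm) 2.736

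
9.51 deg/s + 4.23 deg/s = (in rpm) 2.29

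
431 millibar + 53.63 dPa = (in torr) 323.3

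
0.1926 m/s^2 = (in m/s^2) 0.1926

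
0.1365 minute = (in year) 2.597e-07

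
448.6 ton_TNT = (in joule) 1.877e+12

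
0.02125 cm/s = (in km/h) 0.000765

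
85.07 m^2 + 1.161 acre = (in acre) 1.182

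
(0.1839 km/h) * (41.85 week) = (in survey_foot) 4.242e+06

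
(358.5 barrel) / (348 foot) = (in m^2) 0.5374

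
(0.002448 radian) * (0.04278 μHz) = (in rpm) 1e-09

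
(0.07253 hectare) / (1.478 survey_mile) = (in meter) 0.3049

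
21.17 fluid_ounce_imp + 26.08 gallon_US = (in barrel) 0.6247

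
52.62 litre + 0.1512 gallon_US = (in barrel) 0.3346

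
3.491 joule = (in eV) 2.179e+19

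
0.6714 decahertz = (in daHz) 0.6714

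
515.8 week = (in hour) 8.665e+04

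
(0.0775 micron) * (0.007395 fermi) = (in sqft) 6.169e-24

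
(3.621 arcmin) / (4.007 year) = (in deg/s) 4.776e-10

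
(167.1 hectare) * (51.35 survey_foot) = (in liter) 2.615e+10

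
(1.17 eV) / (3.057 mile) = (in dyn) 3.81e-18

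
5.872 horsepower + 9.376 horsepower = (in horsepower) 15.25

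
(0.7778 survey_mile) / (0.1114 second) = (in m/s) 1.124e+04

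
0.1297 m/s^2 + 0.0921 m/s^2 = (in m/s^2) 0.2218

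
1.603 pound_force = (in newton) 7.13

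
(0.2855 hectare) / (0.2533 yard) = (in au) 8.24e-08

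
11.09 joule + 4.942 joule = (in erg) 1.603e+08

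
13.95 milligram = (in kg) 1.395e-05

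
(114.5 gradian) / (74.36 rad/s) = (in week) 3.999e-08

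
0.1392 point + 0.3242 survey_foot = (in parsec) 3.204e-18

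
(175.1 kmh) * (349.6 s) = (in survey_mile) 10.57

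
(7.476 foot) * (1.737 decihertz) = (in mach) 0.001162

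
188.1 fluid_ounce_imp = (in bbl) 0.03362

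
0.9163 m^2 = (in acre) 0.0002264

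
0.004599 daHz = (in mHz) 45.99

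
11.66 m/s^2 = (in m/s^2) 11.66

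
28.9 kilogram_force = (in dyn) 2.834e+07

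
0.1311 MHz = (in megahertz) 0.1311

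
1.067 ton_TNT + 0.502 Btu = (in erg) 4.464e+16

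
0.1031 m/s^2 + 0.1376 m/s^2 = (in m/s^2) 0.2407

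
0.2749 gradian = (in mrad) 4.318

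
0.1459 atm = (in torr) 110.9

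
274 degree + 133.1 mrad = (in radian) 4.915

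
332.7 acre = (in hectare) 134.6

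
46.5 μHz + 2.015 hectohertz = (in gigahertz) 2.015e-07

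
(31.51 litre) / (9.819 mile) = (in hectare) 1.994e-10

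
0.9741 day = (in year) 0.002669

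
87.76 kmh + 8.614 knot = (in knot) 56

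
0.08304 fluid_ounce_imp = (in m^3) 2.359e-06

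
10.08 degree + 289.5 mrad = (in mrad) 465.4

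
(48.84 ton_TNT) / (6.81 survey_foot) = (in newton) 9.845e+10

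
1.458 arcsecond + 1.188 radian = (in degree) 68.07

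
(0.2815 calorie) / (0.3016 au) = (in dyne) 2.61e-06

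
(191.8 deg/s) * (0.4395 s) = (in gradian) 93.66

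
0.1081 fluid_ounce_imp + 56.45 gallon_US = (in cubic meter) 0.2137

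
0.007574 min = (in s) 0.4544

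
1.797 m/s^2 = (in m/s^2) 1.797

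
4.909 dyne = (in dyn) 4.909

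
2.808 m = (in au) 1.877e-11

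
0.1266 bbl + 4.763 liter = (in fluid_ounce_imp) 876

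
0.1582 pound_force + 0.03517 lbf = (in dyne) 8.602e+04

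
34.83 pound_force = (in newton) 154.9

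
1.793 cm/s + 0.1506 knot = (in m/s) 0.09541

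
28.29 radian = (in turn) 4.502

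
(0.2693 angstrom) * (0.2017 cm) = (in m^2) 5.432e-14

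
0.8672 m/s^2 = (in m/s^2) 0.8672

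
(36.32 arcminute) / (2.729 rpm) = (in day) 4.279e-07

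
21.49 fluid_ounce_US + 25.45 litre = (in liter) 26.09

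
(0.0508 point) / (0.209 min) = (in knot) 2.778e-06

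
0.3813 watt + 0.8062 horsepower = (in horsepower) 0.8067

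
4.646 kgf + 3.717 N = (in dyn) 4.928e+06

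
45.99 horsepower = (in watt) 3.429e+04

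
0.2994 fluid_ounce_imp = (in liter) 0.008507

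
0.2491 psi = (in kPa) 1.717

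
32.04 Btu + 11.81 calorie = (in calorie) 8091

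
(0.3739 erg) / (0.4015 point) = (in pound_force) 5.934e-05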